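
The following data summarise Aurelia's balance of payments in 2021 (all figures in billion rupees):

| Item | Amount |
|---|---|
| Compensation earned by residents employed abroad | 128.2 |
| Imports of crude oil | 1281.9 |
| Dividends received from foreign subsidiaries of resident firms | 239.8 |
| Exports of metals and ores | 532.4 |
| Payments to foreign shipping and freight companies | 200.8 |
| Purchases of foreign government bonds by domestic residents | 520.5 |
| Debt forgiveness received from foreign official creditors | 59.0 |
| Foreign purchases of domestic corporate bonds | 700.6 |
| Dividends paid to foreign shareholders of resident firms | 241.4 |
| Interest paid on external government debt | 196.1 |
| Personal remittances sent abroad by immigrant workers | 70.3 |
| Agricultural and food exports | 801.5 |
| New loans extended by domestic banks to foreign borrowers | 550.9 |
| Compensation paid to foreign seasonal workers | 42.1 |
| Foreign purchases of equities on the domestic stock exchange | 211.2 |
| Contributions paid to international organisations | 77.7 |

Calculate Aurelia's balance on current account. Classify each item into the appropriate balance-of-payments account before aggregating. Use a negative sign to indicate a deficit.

-408.4

Goods: 801.5 + 532.4 - 1281.9 = 52.0
Services: -200.8
Primary income: 239.8 + 128.2 - 241.4 - 196.1 - 42.1 = -111.6
Secondary income: -70.3 - 77.7 = -148.0
Current account = 52.0 + (-200.8) + (-111.6) + (-148.0) = -408.4
(Excluded from the current account — financial account: purchases of foreign government bonds by domestic residents 520.5, foreign purchases of domestic corporate bonds 700.6, new loans extended by domestic banks to foreign borrowers 550.9, foreign purchases of equities on the domestic stock exchange 211.2; capital account: debt forgiveness received from foreign official creditors 59.0.)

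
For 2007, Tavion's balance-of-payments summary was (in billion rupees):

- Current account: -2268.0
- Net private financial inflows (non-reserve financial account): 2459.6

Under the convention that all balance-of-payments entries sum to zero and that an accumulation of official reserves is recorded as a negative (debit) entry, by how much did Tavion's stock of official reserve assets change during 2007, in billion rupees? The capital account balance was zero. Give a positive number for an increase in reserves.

Official reserve transactions balance = -((-2268.0) + 2459.6) = -191.6
An accumulation of reserves is recorded as a debit (negative entry), so the change in the stock of reserves is the negative of that balance.
Change in official reserves = -(-191.6) = 191.6

191.6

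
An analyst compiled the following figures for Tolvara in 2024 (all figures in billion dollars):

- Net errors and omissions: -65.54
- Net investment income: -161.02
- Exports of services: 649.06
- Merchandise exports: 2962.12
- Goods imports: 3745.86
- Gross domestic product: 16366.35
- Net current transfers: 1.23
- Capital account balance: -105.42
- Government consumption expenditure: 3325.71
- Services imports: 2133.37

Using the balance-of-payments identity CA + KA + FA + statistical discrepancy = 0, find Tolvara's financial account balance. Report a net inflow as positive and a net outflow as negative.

Goods balance = 2962.12 - 3745.86 = -783.74
Services balance = 649.06 - 2133.37 = -1484.31
Trade balance (goods + services) = -783.74 + (-1484.31) = -2268.05
Net primary income = -161.02
Net secondary income = 1.23
Current account = -2268.05 + (-161.02) + 1.23 = -2427.84
Financial account = -(-2427.84 + (-105.42) + (-65.54)) = 2598.80

2598.80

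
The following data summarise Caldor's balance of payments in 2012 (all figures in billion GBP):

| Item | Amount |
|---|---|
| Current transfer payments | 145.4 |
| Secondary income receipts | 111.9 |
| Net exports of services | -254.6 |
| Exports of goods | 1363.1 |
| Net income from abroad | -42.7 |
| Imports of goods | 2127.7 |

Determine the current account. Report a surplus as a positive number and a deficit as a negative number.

Goods balance = 1363.1 - 2127.7 = -764.6
Services balance = -254.6
Trade balance (goods + services) = -764.6 + (-254.6) = -1019.2
Net primary income = -42.7
Net secondary income = 111.9 - 145.4 = -33.5
Current account = -1019.2 + (-42.7) + (-33.5) = -1095.4

-1095.4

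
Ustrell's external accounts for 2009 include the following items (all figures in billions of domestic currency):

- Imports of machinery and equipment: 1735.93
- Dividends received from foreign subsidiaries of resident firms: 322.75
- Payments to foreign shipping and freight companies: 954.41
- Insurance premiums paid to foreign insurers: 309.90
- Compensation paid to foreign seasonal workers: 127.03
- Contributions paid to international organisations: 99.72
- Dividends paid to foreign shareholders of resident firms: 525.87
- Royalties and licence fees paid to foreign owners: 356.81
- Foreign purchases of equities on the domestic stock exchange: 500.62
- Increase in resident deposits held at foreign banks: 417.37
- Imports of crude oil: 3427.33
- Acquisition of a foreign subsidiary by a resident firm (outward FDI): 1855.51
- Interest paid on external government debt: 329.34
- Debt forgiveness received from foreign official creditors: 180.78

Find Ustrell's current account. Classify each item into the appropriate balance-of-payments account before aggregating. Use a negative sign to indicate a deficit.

Goods: -3427.33 - 1735.93 = -5163.26
Services: -356.81 - 954.41 - 309.90 = -1621.12
Primary income: -127.03 - 525.87 + 322.75 - 329.34 = -659.49
Secondary income: -99.72
Current account = (-5163.26) + (-1621.12) + (-659.49) + (-99.72) = -7543.59
(Excluded from the current account — financial account: foreign purchases of equities on the domestic stock exchange 500.62, increase in resident deposits held at foreign banks 417.37, acquisition of a foreign subsidiary by a resident firm (outward FDI) 1855.51; capital account: debt forgiveness received from foreign official creditors 180.78.)

-7543.59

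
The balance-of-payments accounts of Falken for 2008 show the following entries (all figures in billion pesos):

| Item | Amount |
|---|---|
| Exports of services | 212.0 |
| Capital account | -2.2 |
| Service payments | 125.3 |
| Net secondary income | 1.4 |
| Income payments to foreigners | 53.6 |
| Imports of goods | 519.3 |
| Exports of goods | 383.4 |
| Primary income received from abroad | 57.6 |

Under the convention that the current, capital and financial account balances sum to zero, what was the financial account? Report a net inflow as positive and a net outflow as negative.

Goods balance = 383.4 - 519.3 = -135.9
Services balance = 212.0 - 125.3 = 86.7
Trade balance (goods + services) = -135.9 + 86.7 = -49.2
Net primary income = 57.6 - 53.6 = 4.0
Net secondary income = 1.4
Current account = -49.2 + 4.0 + 1.4 = -43.8
Financial account = -(-43.8 + (-2.2)) = 46.0

46.0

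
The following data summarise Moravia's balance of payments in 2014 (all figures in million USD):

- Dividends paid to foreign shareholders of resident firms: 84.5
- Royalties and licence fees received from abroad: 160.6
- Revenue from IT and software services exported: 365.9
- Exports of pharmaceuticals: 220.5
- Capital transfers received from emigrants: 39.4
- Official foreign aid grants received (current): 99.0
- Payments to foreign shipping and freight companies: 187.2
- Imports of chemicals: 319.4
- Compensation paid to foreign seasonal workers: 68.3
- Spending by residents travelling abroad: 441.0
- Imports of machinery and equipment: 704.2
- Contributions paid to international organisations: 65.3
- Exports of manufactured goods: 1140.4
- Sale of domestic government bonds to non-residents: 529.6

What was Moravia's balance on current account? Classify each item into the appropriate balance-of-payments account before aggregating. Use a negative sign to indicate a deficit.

Goods: -319.4 + 220.5 - 704.2 + 1140.4 = 337.3
Services: 365.9 + 160.6 - 187.2 - 441.0 = -101.7
Primary income: -84.5 - 68.3 = -152.8
Secondary income: -65.3 + 99.0 = 33.7
Current account = 337.3 + (-101.7) + (-152.8) + 33.7 = 116.5
(Excluded from the current account — capital account: capital transfers received from emigrants 39.4; financial account: sale of domestic government bonds to non-residents 529.6.)

116.5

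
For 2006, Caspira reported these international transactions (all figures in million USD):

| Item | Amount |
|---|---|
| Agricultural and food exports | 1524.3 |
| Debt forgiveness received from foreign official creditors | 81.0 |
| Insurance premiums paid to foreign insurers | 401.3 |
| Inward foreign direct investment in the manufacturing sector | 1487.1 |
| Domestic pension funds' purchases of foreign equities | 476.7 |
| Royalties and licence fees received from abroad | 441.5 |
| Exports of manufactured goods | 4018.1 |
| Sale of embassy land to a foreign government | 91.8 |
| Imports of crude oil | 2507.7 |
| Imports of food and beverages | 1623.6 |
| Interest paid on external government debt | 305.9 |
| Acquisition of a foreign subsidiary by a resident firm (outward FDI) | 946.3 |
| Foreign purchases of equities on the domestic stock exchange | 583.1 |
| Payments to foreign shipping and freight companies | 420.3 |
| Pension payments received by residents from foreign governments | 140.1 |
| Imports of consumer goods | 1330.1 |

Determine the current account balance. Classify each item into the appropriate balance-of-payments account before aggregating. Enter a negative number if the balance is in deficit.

Goods: 1524.3 - 1330.1 - 1623.6 + 4018.1 - 2507.7 = 81.0
Services: -401.3 + 441.5 - 420.3 = -380.1
Primary income: -305.9
Secondary income: 140.1
Current account = 81.0 + (-380.1) + (-305.9) + 140.1 = -464.9
(Excluded from the current account — capital account: debt forgiveness received from foreign official creditors 81.0, sale of embassy land to a foreign government 91.8; financial account: inward foreign direct investment in the manufacturing sector 1487.1, domestic pension funds' purchases of foreign equities 476.7, acquisition of a foreign subsidiary by a resident firm (outward FDI) 946.3, foreign purchases of equities on the domestic stock exchange 583.1.)

-464.9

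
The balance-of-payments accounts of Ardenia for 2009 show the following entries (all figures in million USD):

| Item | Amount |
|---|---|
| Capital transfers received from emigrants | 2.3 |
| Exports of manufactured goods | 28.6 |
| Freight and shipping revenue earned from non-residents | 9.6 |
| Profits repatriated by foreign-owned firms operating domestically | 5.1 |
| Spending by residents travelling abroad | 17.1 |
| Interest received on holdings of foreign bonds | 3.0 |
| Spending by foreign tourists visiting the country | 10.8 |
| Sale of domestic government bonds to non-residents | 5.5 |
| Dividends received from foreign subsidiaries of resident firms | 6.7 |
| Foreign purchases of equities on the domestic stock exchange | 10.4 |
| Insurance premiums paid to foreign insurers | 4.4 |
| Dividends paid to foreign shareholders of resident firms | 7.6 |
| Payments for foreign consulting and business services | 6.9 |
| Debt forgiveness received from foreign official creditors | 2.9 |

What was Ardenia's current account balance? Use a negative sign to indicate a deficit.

Goods: 28.6
Services: -4.4 - 17.1 - 6.9 + 9.6 + 10.8 = -8.0
Primary income: 3.0 - 7.6 - 5.1 + 6.7 = -3.0
Current account = 28.6 + (-8.0) + (-3.0) = 17.6
(Excluded from the current account — capital account: capital transfers received from emigrants 2.3, debt forgiveness received from foreign official creditors 2.9; financial account: sale of domestic government bonds to non-residents 5.5, foreign purchases of equities on the domestic stock exchange 10.4.)

17.6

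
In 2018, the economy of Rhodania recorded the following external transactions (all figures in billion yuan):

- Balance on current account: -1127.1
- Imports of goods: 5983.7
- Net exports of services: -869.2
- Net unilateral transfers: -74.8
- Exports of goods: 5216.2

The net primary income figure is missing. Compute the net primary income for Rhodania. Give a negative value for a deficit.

584.4

Current account = goods balance + services balance + net primary income + net secondary income
Sum of the known components = -1711.5
Net primary income = CA - (known components) = -1127.1 - (-1711.5) = 584.4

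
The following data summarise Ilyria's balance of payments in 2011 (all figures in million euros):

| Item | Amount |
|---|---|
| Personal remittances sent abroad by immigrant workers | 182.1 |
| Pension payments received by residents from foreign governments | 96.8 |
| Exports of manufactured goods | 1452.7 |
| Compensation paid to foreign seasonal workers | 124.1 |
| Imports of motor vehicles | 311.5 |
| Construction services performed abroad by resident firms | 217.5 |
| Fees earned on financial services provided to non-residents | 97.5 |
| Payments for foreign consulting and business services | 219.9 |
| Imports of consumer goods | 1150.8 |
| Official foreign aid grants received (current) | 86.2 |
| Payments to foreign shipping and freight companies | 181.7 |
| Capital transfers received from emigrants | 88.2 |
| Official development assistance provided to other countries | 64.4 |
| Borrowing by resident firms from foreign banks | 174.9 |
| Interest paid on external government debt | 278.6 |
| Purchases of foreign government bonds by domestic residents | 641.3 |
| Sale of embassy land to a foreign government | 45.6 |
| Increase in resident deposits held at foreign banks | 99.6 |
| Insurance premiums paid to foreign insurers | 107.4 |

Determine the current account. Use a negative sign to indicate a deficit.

-669.8

Goods: 1452.7 - 311.5 - 1150.8 = -9.6
Services: -181.7 + 97.5 + 217.5 - 219.9 - 107.4 = -194.0
Primary income: -278.6 - 124.1 = -402.7
Secondary income: 96.8 + 86.2 - 182.1 - 64.4 = -63.5
Current account = (-9.6) + (-194.0) + (-402.7) + (-63.5) = -669.8
(Excluded from the current account — capital account: capital transfers received from emigrants 88.2, sale of embassy land to a foreign government 45.6; financial account: borrowing by resident firms from foreign banks 174.9, purchases of foreign government bonds by domestic residents 641.3, increase in resident deposits held at foreign banks 99.6.)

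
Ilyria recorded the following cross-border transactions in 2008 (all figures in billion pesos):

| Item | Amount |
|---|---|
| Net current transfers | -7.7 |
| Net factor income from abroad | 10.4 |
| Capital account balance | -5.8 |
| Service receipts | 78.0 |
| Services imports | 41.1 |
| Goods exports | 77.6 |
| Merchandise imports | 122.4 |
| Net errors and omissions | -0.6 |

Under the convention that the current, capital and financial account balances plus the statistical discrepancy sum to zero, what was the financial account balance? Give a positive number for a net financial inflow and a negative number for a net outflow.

11.6

Goods balance = 77.6 - 122.4 = -44.8
Services balance = 78.0 - 41.1 = 36.9
Trade balance (goods + services) = -44.8 + 36.9 = -7.9
Net primary income = 10.4
Net secondary income = -7.7
Current account = -7.9 + 10.4 + (-7.7) = -5.2
Financial account = -(-5.2 + (-5.8) + (-0.6)) = 11.6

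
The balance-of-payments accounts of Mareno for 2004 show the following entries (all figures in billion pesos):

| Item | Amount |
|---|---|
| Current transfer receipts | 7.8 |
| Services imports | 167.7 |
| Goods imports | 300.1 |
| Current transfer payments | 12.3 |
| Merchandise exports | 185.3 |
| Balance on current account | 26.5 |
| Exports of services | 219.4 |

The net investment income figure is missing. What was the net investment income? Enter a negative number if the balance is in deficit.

Current account = goods balance + services balance + net primary income + net secondary income
Sum of the known components = -67.6
Net investment income = CA - (known components) = 26.5 - (-67.6) = 94.1

94.1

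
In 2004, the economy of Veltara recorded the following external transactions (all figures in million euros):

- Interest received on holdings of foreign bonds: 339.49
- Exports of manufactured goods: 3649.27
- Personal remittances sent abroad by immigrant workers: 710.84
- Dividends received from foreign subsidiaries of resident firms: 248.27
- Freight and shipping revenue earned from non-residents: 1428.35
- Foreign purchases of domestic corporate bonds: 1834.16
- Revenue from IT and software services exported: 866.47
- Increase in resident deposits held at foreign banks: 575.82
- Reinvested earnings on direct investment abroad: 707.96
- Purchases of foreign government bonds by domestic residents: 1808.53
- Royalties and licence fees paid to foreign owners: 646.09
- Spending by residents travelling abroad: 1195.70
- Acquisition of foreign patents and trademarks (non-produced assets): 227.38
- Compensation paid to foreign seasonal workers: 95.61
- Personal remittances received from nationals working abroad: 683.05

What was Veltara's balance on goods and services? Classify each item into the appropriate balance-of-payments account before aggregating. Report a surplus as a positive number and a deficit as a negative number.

Goods: 3649.27
Services: -1195.70 + 1428.35 + 866.47 - 646.09 = 453.03
Trade balance = 3649.27 + 453.03 = 4102.30
(Excluded from the trade balance — primary income: interest received on holdings of foreign bonds 339.49, dividends received from foreign subsidiaries of resident firms 248.27, reinvested earnings on direct investment abroad 707.96, compensation paid to foreign seasonal workers 95.61; secondary income: personal remittances sent abroad by immigrant workers 710.84, personal remittances received from nationals working abroad 683.05; financial account: foreign purchases of domestic corporate bonds 1834.16, increase in resident deposits held at foreign banks 575.82, purchases of foreign government bonds by domestic residents 1808.53; capital account: acquisition of foreign patents and trademarks (non-produced assets) 227.38.)

4102.30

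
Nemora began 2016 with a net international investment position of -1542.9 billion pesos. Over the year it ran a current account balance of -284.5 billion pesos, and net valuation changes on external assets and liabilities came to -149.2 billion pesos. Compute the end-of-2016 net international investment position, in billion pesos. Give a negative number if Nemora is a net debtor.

-1976.6

Change in NIIP = current account + net valuation change = -284.5 + (-149.2) = -433.7
End-of-year NIIP = -1542.9 + (-433.7) = -1976.6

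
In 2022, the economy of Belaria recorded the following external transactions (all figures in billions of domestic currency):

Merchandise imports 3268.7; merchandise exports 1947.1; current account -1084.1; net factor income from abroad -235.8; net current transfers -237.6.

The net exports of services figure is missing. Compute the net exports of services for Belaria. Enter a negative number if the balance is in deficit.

Current account = goods balance + services balance + net primary income + net secondary income
Sum of the known components = -1795.0
Net exports of services = CA - (known components) = -1084.1 - (-1795.0) = 710.9

710.9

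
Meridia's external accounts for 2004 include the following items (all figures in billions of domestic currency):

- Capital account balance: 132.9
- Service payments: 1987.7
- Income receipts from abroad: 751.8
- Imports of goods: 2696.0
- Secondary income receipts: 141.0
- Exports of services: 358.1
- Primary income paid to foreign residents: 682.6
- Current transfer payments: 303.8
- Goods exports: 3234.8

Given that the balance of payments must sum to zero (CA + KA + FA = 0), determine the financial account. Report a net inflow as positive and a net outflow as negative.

1051.5

Goods balance = 3234.8 - 2696.0 = 538.8
Services balance = 358.1 - 1987.7 = -1629.6
Trade balance (goods + services) = 538.8 + (-1629.6) = -1090.8
Net primary income = 751.8 - 682.6 = 69.2
Net secondary income = 141.0 - 303.8 = -162.8
Current account = -1090.8 + 69.2 + (-162.8) = -1184.4
Financial account = -(-1184.4 + 132.9) = 1051.5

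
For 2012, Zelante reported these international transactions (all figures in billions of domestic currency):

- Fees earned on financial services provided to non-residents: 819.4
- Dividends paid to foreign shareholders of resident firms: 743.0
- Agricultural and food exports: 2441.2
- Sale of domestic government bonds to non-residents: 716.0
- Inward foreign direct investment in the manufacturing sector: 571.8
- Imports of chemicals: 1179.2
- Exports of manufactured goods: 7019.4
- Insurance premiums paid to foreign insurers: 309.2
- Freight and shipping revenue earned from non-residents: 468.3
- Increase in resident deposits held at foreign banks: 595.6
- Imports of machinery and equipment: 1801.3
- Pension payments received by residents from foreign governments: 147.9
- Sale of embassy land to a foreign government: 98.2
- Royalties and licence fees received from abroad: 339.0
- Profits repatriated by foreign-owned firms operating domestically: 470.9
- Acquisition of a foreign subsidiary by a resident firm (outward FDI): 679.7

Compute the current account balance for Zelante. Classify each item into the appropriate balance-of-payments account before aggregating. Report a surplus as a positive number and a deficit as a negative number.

Goods: -1179.2 - 1801.3 + 2441.2 + 7019.4 = 6480.1
Services: -309.2 + 468.3 + 819.4 + 339.0 = 1317.5
Primary income: -743.0 - 470.9 = -1213.9
Secondary income: 147.9
Current account = 6480.1 + 1317.5 + (-1213.9) + 147.9 = 6731.6
(Excluded from the current account — financial account: sale of domestic government bonds to non-residents 716.0, inward foreign direct investment in the manufacturing sector 571.8, increase in resident deposits held at foreign banks 595.6, acquisition of a foreign subsidiary by a resident firm (outward FDI) 679.7; capital account: sale of embassy land to a foreign government 98.2.)

6731.6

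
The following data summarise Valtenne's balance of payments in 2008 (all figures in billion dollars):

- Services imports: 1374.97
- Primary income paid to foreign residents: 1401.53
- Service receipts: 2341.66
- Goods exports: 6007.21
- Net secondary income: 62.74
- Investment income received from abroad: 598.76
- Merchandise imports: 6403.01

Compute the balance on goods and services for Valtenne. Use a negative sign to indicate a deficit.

Goods balance = 6007.21 - 6403.01 = -395.80
Services balance = 2341.66 - 1374.97 = 966.69
Trade balance (goods + services) = -395.80 + 966.69 = 570.89

570.89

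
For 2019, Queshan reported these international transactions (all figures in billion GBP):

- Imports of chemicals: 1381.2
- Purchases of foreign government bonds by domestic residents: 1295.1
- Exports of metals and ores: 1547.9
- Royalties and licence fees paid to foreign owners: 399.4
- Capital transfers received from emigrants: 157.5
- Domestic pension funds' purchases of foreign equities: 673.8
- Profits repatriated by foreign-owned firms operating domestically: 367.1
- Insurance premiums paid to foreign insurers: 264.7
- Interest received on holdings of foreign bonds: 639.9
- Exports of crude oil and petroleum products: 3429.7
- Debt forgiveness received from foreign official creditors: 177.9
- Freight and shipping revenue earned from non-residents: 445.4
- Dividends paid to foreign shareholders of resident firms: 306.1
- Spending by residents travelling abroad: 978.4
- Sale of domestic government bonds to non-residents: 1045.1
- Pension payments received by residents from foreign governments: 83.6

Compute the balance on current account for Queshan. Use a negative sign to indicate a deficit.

Goods: 1547.9 + 3429.7 - 1381.2 = 3596.4
Services: -978.4 - 399.4 + 445.4 - 264.7 = -1197.1
Primary income: -306.1 - 367.1 + 639.9 = -33.3
Secondary income: 83.6
Current account = 3596.4 + (-1197.1) + (-33.3) + 83.6 = 2449.6
(Excluded from the current account — financial account: purchases of foreign government bonds by domestic residents 1295.1, domestic pension funds' purchases of foreign equities 673.8, sale of domestic government bonds to non-residents 1045.1; capital account: capital transfers received from emigrants 157.5, debt forgiveness received from foreign official creditors 177.9.)

2449.6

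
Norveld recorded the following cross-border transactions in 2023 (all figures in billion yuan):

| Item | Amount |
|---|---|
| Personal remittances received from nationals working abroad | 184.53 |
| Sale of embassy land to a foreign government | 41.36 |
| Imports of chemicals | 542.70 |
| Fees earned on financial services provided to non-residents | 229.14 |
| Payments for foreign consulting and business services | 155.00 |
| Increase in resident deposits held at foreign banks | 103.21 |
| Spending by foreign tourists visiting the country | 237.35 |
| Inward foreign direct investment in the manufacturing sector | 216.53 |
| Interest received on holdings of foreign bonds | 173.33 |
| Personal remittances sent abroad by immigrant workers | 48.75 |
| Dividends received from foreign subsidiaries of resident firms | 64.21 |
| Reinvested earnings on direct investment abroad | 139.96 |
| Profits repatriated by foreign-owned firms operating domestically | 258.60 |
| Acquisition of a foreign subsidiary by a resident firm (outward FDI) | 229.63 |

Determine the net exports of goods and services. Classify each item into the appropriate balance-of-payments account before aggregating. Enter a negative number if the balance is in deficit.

Goods: -542.70
Services: 237.35 - 155.00 + 229.14 = 311.49
Trade balance = -542.70 + 311.49 = -231.21
(Excluded from the trade balance — secondary income: personal remittances received from nationals working abroad 184.53, personal remittances sent abroad by immigrant workers 48.75; capital account: sale of embassy land to a foreign government 41.36; financial account: increase in resident deposits held at foreign banks 103.21, inward foreign direct investment in the manufacturing sector 216.53, acquisition of a foreign subsidiary by a resident firm (outward FDI) 229.63; primary income: interest received on holdings of foreign bonds 173.33, dividends received from foreign subsidiaries of resident firms 64.21, reinvested earnings on direct investment abroad 139.96, profits repatriated by foreign-owned firms operating domestically 258.60.)

-231.21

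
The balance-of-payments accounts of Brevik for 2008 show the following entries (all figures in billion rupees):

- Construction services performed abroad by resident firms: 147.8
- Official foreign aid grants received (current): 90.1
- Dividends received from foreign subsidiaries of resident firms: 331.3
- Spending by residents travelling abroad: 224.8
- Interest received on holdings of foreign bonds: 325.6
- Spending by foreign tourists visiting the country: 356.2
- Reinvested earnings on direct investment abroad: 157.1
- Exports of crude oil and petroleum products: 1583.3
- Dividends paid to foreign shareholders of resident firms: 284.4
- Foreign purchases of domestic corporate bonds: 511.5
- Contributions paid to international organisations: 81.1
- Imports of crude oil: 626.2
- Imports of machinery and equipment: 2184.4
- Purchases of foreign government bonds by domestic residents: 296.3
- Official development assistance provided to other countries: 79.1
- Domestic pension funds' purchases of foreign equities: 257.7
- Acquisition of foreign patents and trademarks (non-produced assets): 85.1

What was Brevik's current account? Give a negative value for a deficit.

-488.6

Goods: 1583.3 - 2184.4 - 626.2 = -1227.3
Services: 147.8 + 356.2 - 224.8 = 279.2
Primary income: -284.4 + 325.6 + 157.1 + 331.3 = 529.6
Secondary income: -81.1 + 90.1 - 79.1 = -70.1
Current account = (-1227.3) + 279.2 + 529.6 + (-70.1) = -488.6
(Excluded from the current account — financial account: foreign purchases of domestic corporate bonds 511.5, purchases of foreign government bonds by domestic residents 296.3, domestic pension funds' purchases of foreign equities 257.7; capital account: acquisition of foreign patents and trademarks (non-produced assets) 85.1.)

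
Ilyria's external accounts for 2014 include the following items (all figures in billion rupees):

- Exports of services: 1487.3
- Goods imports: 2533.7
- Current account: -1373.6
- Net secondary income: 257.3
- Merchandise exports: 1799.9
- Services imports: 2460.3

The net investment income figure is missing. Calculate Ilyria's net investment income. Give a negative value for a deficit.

75.9

Current account = goods balance + services balance + net primary income + net secondary income
Sum of the known components = -1449.5
Net investment income = CA - (known components) = -1373.6 - (-1449.5) = 75.9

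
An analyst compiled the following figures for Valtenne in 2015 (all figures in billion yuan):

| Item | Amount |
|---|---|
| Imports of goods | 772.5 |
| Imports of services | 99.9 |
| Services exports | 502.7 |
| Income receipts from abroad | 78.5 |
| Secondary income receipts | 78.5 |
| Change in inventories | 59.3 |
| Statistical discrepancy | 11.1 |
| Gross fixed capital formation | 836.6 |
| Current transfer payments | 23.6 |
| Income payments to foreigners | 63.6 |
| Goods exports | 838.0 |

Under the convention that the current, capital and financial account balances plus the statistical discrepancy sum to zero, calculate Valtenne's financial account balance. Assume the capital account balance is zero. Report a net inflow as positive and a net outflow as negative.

-549.2

Goods balance = 838.0 - 772.5 = 65.5
Services balance = 502.7 - 99.9 = 402.8
Trade balance (goods + services) = 65.5 + 402.8 = 468.3
Net primary income = 78.5 - 63.6 = 14.9
Net secondary income = 78.5 - 23.6 = 54.9
Current account = 468.3 + 14.9 + 54.9 = 538.1
Financial account = -(538.1 + 11.1) = -549.2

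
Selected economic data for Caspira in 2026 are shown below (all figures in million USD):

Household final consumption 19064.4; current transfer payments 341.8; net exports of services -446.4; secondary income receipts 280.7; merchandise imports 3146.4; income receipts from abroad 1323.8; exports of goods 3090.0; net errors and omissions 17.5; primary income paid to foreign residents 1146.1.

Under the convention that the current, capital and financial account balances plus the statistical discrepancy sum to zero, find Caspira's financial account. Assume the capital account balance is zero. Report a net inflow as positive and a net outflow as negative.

Goods balance = 3090.0 - 3146.4 = -56.4
Services balance = -446.4
Trade balance (goods + services) = -56.4 + (-446.4) = -502.8
Net primary income = 1323.8 - 1146.1 = 177.7
Net secondary income = 280.7 - 341.8 = -61.1
Current account = -502.8 + 177.7 + (-61.1) = -386.2
Financial account = -(-386.2 + 17.5) = 368.7

368.7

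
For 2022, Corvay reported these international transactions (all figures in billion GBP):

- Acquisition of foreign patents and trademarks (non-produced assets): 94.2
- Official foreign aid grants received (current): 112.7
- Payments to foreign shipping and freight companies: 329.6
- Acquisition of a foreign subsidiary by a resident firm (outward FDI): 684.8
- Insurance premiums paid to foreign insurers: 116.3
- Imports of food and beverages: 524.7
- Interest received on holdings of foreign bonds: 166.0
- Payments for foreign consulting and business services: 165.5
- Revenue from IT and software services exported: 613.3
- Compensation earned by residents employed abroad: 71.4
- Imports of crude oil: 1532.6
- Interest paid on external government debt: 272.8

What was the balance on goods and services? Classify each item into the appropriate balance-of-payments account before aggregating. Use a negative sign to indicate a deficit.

-2055.4

Goods: -524.7 - 1532.6 = -2057.3
Services: -116.3 - 165.5 - 329.6 + 613.3 = 1.9
Trade balance = -2057.3 + 1.9 = -2055.4
(Excluded from the trade balance — capital account: acquisition of foreign patents and trademarks (non-produced assets) 94.2; secondary income: official foreign aid grants received (current) 112.7; financial account: acquisition of a foreign subsidiary by a resident firm (outward FDI) 684.8; primary income: interest received on holdings of foreign bonds 166.0, compensation earned by residents employed abroad 71.4, interest paid on external government debt 272.8.)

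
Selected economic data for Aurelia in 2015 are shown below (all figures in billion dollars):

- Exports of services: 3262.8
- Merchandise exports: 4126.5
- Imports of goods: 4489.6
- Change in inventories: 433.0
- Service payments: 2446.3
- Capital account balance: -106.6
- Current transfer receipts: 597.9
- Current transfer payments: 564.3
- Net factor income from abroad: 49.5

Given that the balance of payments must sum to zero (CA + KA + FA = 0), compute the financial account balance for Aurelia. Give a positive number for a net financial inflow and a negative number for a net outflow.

Goods balance = 4126.5 - 4489.6 = -363.1
Services balance = 3262.8 - 2446.3 = 816.5
Trade balance (goods + services) = -363.1 + 816.5 = 453.4
Net primary income = 49.5
Net secondary income = 597.9 - 564.3 = 33.6
Current account = 453.4 + 49.5 + 33.6 = 536.5
Financial account = -(536.5 + (-106.6)) = -429.9

-429.9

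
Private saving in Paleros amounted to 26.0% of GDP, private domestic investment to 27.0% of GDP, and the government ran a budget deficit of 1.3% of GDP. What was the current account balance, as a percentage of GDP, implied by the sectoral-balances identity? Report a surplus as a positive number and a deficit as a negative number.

By the sectoral-balances identity, CA = (S_private - I) + (T - G).
Private balance = 26.0 - 27.0 = -1.0
Government balance (T - G) = -1.3
CA = -1.0 + (-1.3) = -2.3

-2.3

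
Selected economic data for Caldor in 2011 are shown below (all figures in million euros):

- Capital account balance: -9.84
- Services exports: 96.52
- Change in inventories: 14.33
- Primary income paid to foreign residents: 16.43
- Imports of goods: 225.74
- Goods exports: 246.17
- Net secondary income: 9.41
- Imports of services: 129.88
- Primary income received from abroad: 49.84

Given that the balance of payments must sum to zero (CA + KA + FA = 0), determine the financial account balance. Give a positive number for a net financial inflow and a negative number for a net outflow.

-20.05

Goods balance = 246.17 - 225.74 = 20.43
Services balance = 96.52 - 129.88 = -33.36
Trade balance (goods + services) = 20.43 + (-33.36) = -12.93
Net primary income = 49.84 - 16.43 = 33.41
Net secondary income = 9.41
Current account = -12.93 + 33.41 + 9.41 = 29.89
Financial account = -(29.89 + (-9.84)) = -20.05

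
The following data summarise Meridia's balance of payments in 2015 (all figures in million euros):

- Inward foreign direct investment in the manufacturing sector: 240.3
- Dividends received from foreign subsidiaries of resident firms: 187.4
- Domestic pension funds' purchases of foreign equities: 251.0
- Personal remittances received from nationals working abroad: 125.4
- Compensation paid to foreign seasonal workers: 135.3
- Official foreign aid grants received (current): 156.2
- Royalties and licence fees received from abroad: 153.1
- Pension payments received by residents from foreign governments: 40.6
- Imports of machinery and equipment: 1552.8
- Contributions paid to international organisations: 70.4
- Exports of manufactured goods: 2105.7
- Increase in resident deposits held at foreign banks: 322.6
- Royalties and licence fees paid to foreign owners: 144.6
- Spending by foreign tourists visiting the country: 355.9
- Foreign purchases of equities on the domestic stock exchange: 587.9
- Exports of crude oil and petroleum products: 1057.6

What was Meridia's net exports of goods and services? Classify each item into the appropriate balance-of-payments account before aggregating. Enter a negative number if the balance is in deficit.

1974.9

Goods: 1057.6 + 2105.7 - 1552.8 = 1610.5
Services: 355.9 - 144.6 + 153.1 = 364.4
Trade balance = 1610.5 + 364.4 = 1974.9
(Excluded from the trade balance — financial account: inward foreign direct investment in the manufacturing sector 240.3, domestic pension funds' purchases of foreign equities 251.0, increase in resident deposits held at foreign banks 322.6, foreign purchases of equities on the domestic stock exchange 587.9; primary income: dividends received from foreign subsidiaries of resident firms 187.4, compensation paid to foreign seasonal workers 135.3; secondary income: personal remittances received from nationals working abroad 125.4, official foreign aid grants received (current) 156.2, pension payments received by residents from foreign governments 40.6, contributions paid to international organisations 70.4.)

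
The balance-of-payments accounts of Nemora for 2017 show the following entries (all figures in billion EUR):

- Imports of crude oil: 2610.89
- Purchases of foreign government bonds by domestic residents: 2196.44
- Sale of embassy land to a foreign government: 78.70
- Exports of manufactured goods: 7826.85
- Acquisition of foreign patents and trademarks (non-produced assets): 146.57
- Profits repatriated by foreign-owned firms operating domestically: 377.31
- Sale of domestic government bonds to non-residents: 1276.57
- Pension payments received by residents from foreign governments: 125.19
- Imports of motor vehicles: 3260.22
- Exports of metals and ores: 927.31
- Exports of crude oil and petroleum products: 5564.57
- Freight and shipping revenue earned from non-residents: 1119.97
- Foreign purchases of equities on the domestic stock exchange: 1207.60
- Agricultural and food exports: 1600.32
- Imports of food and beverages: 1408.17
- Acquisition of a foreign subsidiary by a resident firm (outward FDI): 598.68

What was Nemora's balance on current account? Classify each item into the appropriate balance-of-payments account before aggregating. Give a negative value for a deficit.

9507.62

Goods: 1600.32 + 7826.85 - 1408.17 - 3260.22 + 5564.57 + 927.31 - 2610.89 = 8639.77
Services: 1119.97
Primary income: -377.31
Secondary income: 125.19
Current account = 8639.77 + 1119.97 + (-377.31) + 125.19 = 9507.62
(Excluded from the current account — financial account: purchases of foreign government bonds by domestic residents 2196.44, sale of domestic government bonds to non-residents 1276.57, foreign purchases of equities on the domestic stock exchange 1207.60, acquisition of a foreign subsidiary by a resident firm (outward FDI) 598.68; capital account: sale of embassy land to a foreign government 78.70, acquisition of foreign patents and trademarks (non-produced assets) 146.57.)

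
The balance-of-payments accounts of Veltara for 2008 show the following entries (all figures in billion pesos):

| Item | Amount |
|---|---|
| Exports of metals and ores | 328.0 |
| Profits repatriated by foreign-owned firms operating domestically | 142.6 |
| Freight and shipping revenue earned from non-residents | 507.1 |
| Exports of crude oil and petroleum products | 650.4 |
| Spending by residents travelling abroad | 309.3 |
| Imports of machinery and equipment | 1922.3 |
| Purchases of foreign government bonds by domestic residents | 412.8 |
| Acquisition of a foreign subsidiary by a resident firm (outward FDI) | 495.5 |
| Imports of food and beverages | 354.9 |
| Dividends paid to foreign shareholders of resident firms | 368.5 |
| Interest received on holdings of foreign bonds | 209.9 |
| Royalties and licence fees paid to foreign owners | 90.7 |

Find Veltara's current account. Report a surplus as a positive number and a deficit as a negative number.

Goods: 328.0 - 1922.3 - 354.9 + 650.4 = -1298.8
Services: -90.7 + 507.1 - 309.3 = 107.1
Primary income: 209.9 - 142.6 - 368.5 = -301.2
Current account = (-1298.8) + 107.1 + (-301.2) = -1492.9
(Excluded from the current account — financial account: purchases of foreign government bonds by domestic residents 412.8, acquisition of a foreign subsidiary by a resident firm (outward FDI) 495.5.)

-1492.9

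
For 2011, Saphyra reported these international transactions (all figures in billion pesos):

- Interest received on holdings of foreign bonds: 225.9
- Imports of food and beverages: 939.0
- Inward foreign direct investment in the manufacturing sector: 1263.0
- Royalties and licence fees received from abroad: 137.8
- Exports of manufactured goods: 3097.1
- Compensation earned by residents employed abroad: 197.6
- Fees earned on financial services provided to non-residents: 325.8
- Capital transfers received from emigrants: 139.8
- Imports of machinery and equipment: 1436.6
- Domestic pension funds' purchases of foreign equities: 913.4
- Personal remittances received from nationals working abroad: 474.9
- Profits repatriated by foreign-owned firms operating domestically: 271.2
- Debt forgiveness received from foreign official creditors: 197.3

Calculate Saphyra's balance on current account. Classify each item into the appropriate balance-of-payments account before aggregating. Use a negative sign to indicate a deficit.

Goods: -939.0 + 3097.1 - 1436.6 = 721.5
Services: 325.8 + 137.8 = 463.6
Primary income: 197.6 - 271.2 + 225.9 = 152.3
Secondary income: 474.9
Current account = 721.5 + 463.6 + 152.3 + 474.9 = 1812.3
(Excluded from the current account — financial account: inward foreign direct investment in the manufacturing sector 1263.0, domestic pension funds' purchases of foreign equities 913.4; capital account: capital transfers received from emigrants 139.8, debt forgiveness received from foreign official creditors 197.3.)

1812.3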